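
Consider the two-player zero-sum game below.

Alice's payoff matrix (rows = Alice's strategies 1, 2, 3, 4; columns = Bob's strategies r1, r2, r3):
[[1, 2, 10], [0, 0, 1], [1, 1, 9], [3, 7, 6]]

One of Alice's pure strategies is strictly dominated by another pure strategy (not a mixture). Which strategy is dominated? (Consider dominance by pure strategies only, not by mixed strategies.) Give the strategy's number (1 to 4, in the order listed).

Compare 2 with 1: 1 > 0, 2 > 0, 10 > 1.
So 1 strictly dominates 2 for Alice; 2 is strictly dominated.

2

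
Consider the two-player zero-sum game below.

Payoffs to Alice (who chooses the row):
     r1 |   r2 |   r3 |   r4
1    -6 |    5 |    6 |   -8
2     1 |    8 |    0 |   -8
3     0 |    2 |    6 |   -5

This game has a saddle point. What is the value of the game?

-5

Row minima: -8, -8, -5 → Alice's maximin is -5.
Column maxima: 1, 8, 6, -5 → Bob's minimax is -5.
They coincide at (3, r4), so the value is -5.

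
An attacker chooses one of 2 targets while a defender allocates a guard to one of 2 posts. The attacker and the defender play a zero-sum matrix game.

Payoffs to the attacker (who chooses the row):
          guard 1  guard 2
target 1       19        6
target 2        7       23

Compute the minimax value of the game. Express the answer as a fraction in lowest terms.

Row minima are 6 and 7, so the attacker's maximin is 7; column maxima are 19 and 23, so the defender's minimax is 19. These differ, so the equilibrium is in mixed strategies.
Let the attacker play target 1 with probability p. The defender is indifferent when 19p + 7(1−p) = 6p + 23(1−p), giving p = 16/29.
Let the defender play guard 1 with probability q. The attacker is indifferent when 19q + 6(1−q) = 7q + 23(1−q), giving q = 17/29.
The value is 19·(17/29) + (6)·(12/29) = 395/29.

395/29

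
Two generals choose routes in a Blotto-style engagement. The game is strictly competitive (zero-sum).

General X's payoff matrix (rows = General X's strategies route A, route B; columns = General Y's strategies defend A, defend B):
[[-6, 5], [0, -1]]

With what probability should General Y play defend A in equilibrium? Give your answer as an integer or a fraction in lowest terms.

1/2

Row minima are -6 and -1, so General X's maximin is -1; column maxima are 0 and 5, so General Y's minimax is 0. These differ, so the equilibrium is in mixed strategies.
Let General Y play defend A with probability q. General X is indifferent when −6q + 5(1−q) = −(1−q), giving q = 1/2.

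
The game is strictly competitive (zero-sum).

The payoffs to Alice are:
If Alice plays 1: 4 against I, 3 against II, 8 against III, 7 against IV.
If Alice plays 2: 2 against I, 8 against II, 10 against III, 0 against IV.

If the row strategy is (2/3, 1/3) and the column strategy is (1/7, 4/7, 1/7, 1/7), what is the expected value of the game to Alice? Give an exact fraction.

106/21

Against (1/7, 4/7, 1/7, 1/7), each row's expected payoff is 1: 31/7; 2: 44/7.
Taking the (2/3, 1/3)-weighted average: (2/3)·(31/7) + (1/3)·(44/7) = 106/21.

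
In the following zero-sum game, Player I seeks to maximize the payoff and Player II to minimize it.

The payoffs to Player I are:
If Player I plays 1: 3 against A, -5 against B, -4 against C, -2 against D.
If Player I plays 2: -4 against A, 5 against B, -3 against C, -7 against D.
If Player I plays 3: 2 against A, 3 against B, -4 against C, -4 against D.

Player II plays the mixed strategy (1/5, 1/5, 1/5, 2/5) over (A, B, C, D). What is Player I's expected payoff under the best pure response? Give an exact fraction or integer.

-7/5

1: (3)·(1/5) + (-5)·(1/5) + (-4)·(1/5) + (-2)·(2/5) = -2.
2: (-4)·(1/5) + (5)·(1/5) + (-3)·(1/5) + (-7)·(2/5) = -16/5.
3: (2)·(1/5) + (3)·(1/5) + (-4)·(1/5) + (-4)·(2/5) = -7/5.
The best pure response is 3 with expected payoff -7/5.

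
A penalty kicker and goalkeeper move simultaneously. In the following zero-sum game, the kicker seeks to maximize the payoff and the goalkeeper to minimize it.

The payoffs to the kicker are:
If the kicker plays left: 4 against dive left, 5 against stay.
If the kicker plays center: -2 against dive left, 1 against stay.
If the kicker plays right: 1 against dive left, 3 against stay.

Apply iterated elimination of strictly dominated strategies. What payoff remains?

4

Row center is strictly dominated by row left (4>-2, 5>1); eliminate center.
Column stay is strictly dominated by dive left for the goalkeeper (4<5, 1<3); eliminate stay.
Row right is strictly dominated by row left (4>1); eliminate right.
Only (left, dive left) remains, with payoff 4.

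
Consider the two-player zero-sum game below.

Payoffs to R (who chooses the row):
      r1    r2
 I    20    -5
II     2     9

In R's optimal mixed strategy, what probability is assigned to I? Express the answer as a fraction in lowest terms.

7/32

Row minima are -5 and 2, so R's maximin is 2; column maxima are 20 and 9, so C's minimax is 9. These differ, so the equilibrium is in mixed strategies.
Let R play I with probability p. C is indifferent when 20p + 2(1−p) = −5p + 9(1−p), giving p = 7/32.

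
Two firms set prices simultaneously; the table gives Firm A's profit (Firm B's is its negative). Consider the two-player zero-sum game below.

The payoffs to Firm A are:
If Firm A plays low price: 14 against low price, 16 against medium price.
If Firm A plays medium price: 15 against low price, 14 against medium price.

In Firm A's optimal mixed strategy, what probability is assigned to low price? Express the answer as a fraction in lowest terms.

1/3

Row minima are 14 and 14, so Firm A's maximin is 14; column maxima are 15 and 16, so Firm B's minimax is 15. These differ, so the equilibrium is in mixed strategies.
Let Firm A play low price with probability p. Firm B is indifferent when 14p + 15(1−p) = 16p + 14(1−p), giving p = 1/3.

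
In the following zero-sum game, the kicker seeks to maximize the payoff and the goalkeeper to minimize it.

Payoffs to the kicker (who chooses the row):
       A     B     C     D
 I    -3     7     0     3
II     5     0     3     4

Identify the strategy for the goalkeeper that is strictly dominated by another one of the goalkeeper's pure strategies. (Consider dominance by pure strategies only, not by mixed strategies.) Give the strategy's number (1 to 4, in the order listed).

The goalkeeper prefers columns that give the kicker less. Compare D with C: 0 < 3, 3 < 4.
So C strictly dominates D for the goalkeeper; D is strictly dominated.

4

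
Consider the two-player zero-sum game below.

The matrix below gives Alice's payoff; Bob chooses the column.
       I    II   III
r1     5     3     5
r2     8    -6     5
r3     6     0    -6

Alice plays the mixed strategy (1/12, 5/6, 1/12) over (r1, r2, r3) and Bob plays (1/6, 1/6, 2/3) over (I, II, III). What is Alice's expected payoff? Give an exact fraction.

115/36

Against (1/6, 1/6, 2/3), each row's expected payoff is r1: 14/3; r2: 11/3; r3: -3.
Taking the (1/12, 5/6, 1/12)-weighted average: (1/12)·(14/3) + (5/6)·(11/3) + (1/12)·(-3) = 115/36.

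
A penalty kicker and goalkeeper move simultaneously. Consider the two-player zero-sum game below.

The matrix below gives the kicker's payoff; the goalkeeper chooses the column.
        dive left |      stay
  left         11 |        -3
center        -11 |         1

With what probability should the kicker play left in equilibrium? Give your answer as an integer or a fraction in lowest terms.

6/13

Row minima are -3 and -11, so the kicker's maximin is -3; column maxima are 11 and 1, so the goalkeeper's minimax is 1. These differ, so the equilibrium is in mixed strategies.
Let the kicker play left with probability p. The goalkeeper is indifferent when 11p − 11(1−p) = −3p + (1−p), giving p = 6/13.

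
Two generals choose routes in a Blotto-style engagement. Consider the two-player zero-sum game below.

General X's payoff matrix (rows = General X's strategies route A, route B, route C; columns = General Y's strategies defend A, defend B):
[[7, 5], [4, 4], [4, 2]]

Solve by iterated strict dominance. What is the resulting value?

5

Row route B is strictly dominated by row route A (7>4, 5>4); eliminate route B.
Column defend A is strictly dominated by defend B for General Y (5<7, 2<4); eliminate defend A.
Row route C is strictly dominated by row route A (5>2); eliminate route C.
Only (route A, defend B) remains, with payoff 5.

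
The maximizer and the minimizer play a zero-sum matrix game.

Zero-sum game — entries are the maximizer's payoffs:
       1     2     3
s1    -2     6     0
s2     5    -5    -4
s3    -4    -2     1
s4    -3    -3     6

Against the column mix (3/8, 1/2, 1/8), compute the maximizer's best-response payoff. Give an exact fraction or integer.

9/4

s1: (-2)·(3/8) + (6)·(1/2) + (0)·(1/8) = 9/4.
s2: (5)·(3/8) + (-5)·(1/2) + (-4)·(1/8) = -9/8.
s3: (-4)·(3/8) + (-2)·(1/2) + (1)·(1/8) = -19/8.
s4: (-3)·(3/8) + (-3)·(1/2) + (6)·(1/8) = -15/8.
The best pure response is s1 with expected payoff 9/4.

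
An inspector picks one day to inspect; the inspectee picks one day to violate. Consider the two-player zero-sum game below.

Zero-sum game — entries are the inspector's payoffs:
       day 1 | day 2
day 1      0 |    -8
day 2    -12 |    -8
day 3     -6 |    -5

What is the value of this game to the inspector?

Row day 2 is strictly dominated by row day 3, so the inspector never plays it.
The remaining 2×2 game on (day 1, day 3) × (day 1, day 2) has no saddle point. Let the inspector play day 1 with probability p; indifference gives −6(1−p) = −8p − 5(1−p), so p = 1/9.
Similarly the inspectee's optimal q on day 1 is 1/3, and the value is 0·(1/3) + (-8)·(2/3) = -16/3.

-16/3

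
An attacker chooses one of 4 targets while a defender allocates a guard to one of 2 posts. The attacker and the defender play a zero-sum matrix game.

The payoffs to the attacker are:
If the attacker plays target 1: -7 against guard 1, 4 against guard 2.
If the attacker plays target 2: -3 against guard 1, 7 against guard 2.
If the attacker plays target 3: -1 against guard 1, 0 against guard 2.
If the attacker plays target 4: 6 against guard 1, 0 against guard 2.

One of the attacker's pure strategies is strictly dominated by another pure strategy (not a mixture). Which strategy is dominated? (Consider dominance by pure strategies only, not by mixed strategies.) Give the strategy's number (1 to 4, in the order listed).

1

Compare target 1 with target 2: -3 > -7, 7 > 4.
So target 2 strictly dominates target 1 for the attacker; target 1 is strictly dominated.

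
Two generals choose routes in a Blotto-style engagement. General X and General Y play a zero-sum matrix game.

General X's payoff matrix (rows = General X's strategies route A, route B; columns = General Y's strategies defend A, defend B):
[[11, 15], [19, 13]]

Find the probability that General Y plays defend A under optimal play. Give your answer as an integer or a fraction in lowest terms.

Row minima are 11 and 13, so General X's maximin is 13; column maxima are 19 and 15, so General Y's minimax is 15. These differ, so the equilibrium is in mixed strategies.
Let General Y play defend A with probability q. General X is indifferent when 11q + 15(1−q) = 19q + 13(1−q), giving q = 1/5.

1/5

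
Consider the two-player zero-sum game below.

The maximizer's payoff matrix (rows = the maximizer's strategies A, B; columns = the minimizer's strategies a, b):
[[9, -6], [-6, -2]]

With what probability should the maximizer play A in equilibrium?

4/19

Row minima are -6 and -6, so the maximizer's maximin is -6; column maxima are 9 and -2, so the minimizer's minimax is -2. These differ, so the equilibrium is in mixed strategies.
Let the maximizer play A with probability p. The minimizer is indifferent when 9p − 6(1−p) = −6p − 2(1−p), giving p = 4/19.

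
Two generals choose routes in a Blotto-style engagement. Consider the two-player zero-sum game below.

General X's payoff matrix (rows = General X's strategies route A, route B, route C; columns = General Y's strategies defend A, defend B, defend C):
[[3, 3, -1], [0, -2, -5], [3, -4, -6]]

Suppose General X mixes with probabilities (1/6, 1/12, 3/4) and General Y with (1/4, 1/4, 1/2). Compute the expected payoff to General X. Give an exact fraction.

Against (1/4, 1/4, 1/2), each row's expected payoff is route A: 1; route B: -3; route C: -13/4.
Taking the (1/6, 1/12, 3/4)-weighted average: (1/6)·(1) + (1/12)·(-3) + (3/4)·(-13/4) = -121/48.

-121/48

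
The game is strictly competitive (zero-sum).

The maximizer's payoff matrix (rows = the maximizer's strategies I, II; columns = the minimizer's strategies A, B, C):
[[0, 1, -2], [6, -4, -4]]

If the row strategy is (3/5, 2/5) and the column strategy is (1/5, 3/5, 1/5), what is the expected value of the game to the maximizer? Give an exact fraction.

-17/25

Against (1/5, 3/5, 1/5), each row's expected payoff is I: 1/5; II: -2.
Taking the (3/5, 2/5)-weighted average: (3/5)·(1/5) + (2/5)·(-2) = -17/25.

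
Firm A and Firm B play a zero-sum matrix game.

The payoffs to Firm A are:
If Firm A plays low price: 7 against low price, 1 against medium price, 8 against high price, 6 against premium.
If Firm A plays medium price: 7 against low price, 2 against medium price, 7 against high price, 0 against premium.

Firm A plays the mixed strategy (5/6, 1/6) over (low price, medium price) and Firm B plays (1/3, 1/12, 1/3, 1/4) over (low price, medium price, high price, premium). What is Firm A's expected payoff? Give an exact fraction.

151/24

Against (1/3, 1/12, 1/3, 1/4), each row's expected payoff is low price: 79/12; medium price: 29/6.
Taking the (5/6, 1/6)-weighted average: (5/6)·(79/12) + (1/6)·(29/6) = 151/24.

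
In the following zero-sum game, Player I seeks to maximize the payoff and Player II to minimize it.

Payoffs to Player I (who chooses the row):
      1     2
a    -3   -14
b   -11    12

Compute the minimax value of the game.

Row minima are -14 and -11, so Player I's maximin is -11; column maxima are -3 and 12, so Player II's minimax is -3. These differ, so the equilibrium is in mixed strategies.
Let Player I play a with probability p. Player II is indifferent when −3p − 11(1−p) = −14p + 12(1−p), giving p = 23/34.
Let Player II play 1 with probability q. Player I is indifferent when −3q − 14(1−q) = −11q + 12(1−q), giving q = 13/17.
The value is -3·(13/17) + (-14)·(4/17) = -95/17.

-95/17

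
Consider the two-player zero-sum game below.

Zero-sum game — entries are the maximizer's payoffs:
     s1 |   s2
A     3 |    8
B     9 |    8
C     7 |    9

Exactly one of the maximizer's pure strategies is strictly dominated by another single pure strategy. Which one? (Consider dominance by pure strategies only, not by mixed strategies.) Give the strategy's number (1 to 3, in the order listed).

1

Compare A with C: 7 > 3, 9 > 8.
So C strictly dominates A for the maximizer; A is strictly dominated.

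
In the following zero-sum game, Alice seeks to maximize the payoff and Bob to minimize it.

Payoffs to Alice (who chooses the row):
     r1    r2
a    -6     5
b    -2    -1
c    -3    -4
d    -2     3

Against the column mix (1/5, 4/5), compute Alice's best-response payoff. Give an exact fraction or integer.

14/5

a: (-6)·(1/5) + (5)·(4/5) = 14/5.
b: (-2)·(1/5) + (-1)·(4/5) = -6/5.
c: (-3)·(1/5) + (-4)·(4/5) = -19/5.
d: (-2)·(1/5) + (3)·(4/5) = 2.
The best pure response is a with expected payoff 14/5.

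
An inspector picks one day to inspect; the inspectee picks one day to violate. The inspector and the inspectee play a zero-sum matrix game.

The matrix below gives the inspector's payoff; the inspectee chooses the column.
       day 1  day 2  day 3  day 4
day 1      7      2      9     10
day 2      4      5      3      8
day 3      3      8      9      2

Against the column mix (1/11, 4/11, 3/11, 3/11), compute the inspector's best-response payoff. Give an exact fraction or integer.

day 1: (7)·(1/11) + (2)·(4/11) + (9)·(3/11) + (10)·(3/11) = 72/11.
day 2: (4)·(1/11) + (5)·(4/11) + (3)·(3/11) + (8)·(3/11) = 57/11.
day 3: (3)·(1/11) + (8)·(4/11) + (9)·(3/11) + (2)·(3/11) = 68/11.
The best pure response is day 1 with expected payoff 72/11.

72/11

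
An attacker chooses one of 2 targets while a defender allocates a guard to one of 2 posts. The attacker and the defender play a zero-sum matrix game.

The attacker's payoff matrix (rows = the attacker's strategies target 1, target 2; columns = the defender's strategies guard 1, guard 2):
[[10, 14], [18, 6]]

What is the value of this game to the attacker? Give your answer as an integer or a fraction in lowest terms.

Row minima are 10 and 6, so the attacker's maximin is 10; column maxima are 18 and 14, so the defender's minimax is 14. These differ, so the equilibrium is in mixed strategies.
Let the attacker play target 1 with probability p. The defender is indifferent when 10p + 18(1−p) = 14p + 6(1−p), giving p = 3/4.
Let the defender play guard 1 with probability q. The attacker is indifferent when 10q + 14(1−q) = 18q + 6(1−q), giving q = 1/2.
The value is 10·(1/2) + (14)·(1/2) = 12.

12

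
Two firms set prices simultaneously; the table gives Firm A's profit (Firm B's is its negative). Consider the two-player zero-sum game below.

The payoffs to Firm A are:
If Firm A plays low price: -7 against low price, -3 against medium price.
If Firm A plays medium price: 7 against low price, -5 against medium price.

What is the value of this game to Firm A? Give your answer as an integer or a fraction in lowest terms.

Row minima are -7 and -5, so Firm A's maximin is -5; column maxima are 7 and -3, so Firm B's minimax is -3. These differ, so the equilibrium is in mixed strategies.
Let Firm A play low price with probability p. Firm B is indifferent when −7p + 7(1−p) = −3p − 5(1−p), giving p = 3/4.
Let Firm B play low price with probability q. Firm A is indifferent when −7q − 3(1−q) = 7q − 5(1−q), giving q = 1/8.
The value is -7·(1/8) + (-3)·(7/8) = -7/2.

-7/2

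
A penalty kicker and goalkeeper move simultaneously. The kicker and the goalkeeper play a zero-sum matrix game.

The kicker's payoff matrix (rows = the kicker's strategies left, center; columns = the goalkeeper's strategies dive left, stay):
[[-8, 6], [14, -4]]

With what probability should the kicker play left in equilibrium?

Row minima are -8 and -4, so the kicker's maximin is -4; column maxima are 14 and 6, so the goalkeeper's minimax is 6. These differ, so the equilibrium is in mixed strategies.
Let the kicker play left with probability p. The goalkeeper is indifferent when −8p + 14(1−p) = 6p − 4(1−p), giving p = 9/16.

9/16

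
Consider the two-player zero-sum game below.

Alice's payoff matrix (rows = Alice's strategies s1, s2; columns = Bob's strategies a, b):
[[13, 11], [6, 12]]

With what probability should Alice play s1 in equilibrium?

Row minima are 11 and 6, so Alice's maximin is 11; column maxima are 13 and 12, so Bob's minimax is 12. These differ, so the equilibrium is in mixed strategies.
Let Alice play s1 with probability p. Bob is indifferent when 13p + 6(1−p) = 11p + 12(1−p), giving p = 3/4.

3/4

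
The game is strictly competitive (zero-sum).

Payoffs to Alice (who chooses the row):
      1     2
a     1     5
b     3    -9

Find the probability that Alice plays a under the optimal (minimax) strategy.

3/4

Row minima are 1 and -9, so Alice's maximin is 1; column maxima are 3 and 5, so Bob's minimax is 3. These differ, so the equilibrium is in mixed strategies.
Let Alice play a with probability p. Bob is indifferent when p + 3(1−p) = 5p − 9(1−p), giving p = 3/4.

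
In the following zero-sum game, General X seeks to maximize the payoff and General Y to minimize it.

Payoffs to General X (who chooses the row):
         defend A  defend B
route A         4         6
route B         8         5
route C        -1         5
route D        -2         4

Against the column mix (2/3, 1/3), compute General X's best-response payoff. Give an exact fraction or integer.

7

route A: (4)·(2/3) + (6)·(1/3) = 14/3.
route B: (8)·(2/3) + (5)·(1/3) = 7.
route C: (-1)·(2/3) + (5)·(1/3) = 1.
route D: (-2)·(2/3) + (4)·(1/3) = 0.
The best pure response is route B with expected payoff 7.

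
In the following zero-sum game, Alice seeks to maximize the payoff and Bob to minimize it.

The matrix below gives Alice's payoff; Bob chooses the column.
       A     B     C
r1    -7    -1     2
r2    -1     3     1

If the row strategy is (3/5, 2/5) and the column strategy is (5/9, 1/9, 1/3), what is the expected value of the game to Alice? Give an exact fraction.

Against (5/9, 1/9, 1/3), each row's expected payoff is r1: -10/3; r2: 1/9.
Taking the (3/5, 2/5)-weighted average: (3/5)·(-10/3) + (2/5)·(1/9) = -88/45.

-88/45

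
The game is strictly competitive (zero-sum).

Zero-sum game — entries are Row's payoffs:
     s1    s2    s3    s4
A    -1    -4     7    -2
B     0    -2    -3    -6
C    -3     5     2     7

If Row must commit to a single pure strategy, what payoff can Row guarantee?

The worst-case payoff for each row is A: -4, B: -6, C: -3.
The best of these is -3.

-3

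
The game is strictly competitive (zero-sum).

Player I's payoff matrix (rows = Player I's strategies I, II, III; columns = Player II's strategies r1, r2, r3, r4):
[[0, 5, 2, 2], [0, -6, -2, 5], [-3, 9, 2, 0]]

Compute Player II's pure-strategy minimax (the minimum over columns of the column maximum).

The worst case (largest entry) in each column is r1: 0, r2: 9, r3: 2, r4: 5.
The best (smallest) of these is 0.

0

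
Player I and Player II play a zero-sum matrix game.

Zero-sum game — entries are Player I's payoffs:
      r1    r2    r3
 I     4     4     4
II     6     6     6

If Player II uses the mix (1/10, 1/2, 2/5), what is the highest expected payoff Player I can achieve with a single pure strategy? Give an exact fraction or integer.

6

I: (4)·(1/10) + (4)·(1/2) + (4)·(2/5) = 4.
II: (6)·(1/10) + (6)·(1/2) + (6)·(2/5) = 6.
The best pure response is II with expected payoff 6.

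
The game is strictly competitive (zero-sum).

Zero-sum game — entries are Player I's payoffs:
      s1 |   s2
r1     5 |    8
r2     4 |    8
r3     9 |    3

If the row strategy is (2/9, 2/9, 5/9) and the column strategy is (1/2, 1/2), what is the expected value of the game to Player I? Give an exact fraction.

Against (1/2, 1/2), each row's expected payoff is r1: 13/2; r2: 6; r3: 6.
Taking the (2/9, 2/9, 5/9)-weighted average: (2/9)·(13/2) + (2/9)·(6) + (5/9)·(6) = 55/9.

55/9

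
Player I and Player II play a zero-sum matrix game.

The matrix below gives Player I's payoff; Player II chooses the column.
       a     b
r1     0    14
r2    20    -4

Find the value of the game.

Row minima are 0 and -4, so Player I's maximin is 0; column maxima are 20 and 14, so Player II's minimax is 14. These differ, so the equilibrium is in mixed strategies.
Let Player I play r1 with probability p. Player II is indifferent when 20(1−p) = 14p − 4(1−p), giving p = 12/19.
Let Player II play a with probability q. Player I is indifferent when 14(1−q) = 20q − 4(1−q), giving q = 9/19.
The value is 0·(9/19) + (14)·(10/19) = 140/19.

140/19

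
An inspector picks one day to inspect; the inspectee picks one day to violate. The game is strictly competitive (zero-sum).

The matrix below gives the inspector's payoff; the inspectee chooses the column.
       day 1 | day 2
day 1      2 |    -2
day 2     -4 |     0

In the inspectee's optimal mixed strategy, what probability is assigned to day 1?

1/4

Row minima are -2 and -4, so the inspector's maximin is -2; column maxima are 2 and 0, so the inspectee's minimax is 0. These differ, so the equilibrium is in mixed strategies.
Let the inspectee play day 1 with probability q. The inspector is indifferent when 2q − 2(1−q) = −4q, giving q = 1/4.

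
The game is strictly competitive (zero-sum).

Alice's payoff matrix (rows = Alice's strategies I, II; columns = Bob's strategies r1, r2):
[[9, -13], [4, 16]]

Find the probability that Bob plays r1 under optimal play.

29/34

Row minima are -13 and 4, so Alice's maximin is 4; column maxima are 9 and 16, so Bob's minimax is 9. These differ, so the equilibrium is in mixed strategies.
Let Bob play r1 with probability q. Alice is indifferent when 9q − 13(1−q) = 4q + 16(1−q), giving q = 29/34.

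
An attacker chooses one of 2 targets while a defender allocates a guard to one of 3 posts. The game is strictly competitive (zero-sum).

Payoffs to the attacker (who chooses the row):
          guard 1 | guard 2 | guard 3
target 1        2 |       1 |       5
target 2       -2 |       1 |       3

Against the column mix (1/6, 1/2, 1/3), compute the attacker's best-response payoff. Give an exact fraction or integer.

5/2

target 1: (2)·(1/6) + (1)·(1/2) + (5)·(1/3) = 5/2.
target 2: (-2)·(1/6) + (1)·(1/2) + (3)·(1/3) = 7/6.
The best pure response is target 1 with expected payoff 5/2.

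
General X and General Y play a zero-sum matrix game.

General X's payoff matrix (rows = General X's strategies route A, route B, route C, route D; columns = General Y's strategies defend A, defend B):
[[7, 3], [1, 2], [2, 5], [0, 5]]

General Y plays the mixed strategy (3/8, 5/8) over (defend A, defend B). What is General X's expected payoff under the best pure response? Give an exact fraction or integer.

9/2

route A: (7)·(3/8) + (3)·(5/8) = 9/2.
route B: (1)·(3/8) + (2)·(5/8) = 13/8.
route C: (2)·(3/8) + (5)·(5/8) = 31/8.
route D: (0)·(3/8) + (5)·(5/8) = 25/8.
The best pure response is route A with expected payoff 9/2.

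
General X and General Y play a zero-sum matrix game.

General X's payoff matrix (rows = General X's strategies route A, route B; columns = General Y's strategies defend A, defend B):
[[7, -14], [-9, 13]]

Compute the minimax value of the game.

Row minima are -14 and -9, so General X's maximin is -9; column maxima are 7 and 13, so General Y's minimax is 7. These differ, so the equilibrium is in mixed strategies.
Let General X play route A with probability p. General Y is indifferent when 7p − 9(1−p) = −14p + 13(1−p), giving p = 22/43.
Let General Y play defend A with probability q. General X is indifferent when 7q − 14(1−q) = −9q + 13(1−q), giving q = 27/43.
The value is 7·(27/43) + (-14)·(16/43) = -35/43.

-35/43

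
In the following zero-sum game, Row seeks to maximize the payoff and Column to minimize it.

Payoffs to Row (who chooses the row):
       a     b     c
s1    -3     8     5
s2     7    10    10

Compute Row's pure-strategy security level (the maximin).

The worst-case payoff for each row is s1: -3, s2: 7.
The best of these is 7.

7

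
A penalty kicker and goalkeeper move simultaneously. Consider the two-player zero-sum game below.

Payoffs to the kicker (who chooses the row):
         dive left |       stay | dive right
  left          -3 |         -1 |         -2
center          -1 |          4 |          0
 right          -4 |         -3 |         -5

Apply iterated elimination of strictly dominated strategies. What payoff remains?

Row left is strictly dominated by row center (-1>-3, 4>-1, 0>-2); eliminate left.
Column stay is strictly dominated by dive left for the goalkeeper (-1<4, -4<-3); eliminate stay.
Row right is strictly dominated by row center (-1>-4, 0>-5); eliminate right.
Column dive right is strictly dominated by dive left for the goalkeeper (-1<0); eliminate dive right.
Only (center, dive left) remains, with payoff -1.

-1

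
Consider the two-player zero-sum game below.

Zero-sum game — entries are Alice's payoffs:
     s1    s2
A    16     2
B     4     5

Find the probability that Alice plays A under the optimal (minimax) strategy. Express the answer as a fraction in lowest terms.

1/15

Row minima are 2 and 4, so Alice's maximin is 4; column maxima are 16 and 5, so Bob's minimax is 5. These differ, so the equilibrium is in mixed strategies.
Let Alice play A with probability p. Bob is indifferent when 16p + 4(1−p) = 2p + 5(1−p), giving p = 1/15.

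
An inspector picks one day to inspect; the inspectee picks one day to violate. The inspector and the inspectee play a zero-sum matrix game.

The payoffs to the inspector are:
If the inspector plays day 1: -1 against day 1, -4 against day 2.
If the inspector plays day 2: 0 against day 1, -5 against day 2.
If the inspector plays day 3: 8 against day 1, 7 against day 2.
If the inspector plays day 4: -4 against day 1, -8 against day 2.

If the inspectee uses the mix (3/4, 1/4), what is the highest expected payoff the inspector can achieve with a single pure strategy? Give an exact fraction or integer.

31/4

day 1: (-1)·(3/4) + (-4)·(1/4) = -7/4.
day 2: (0)·(3/4) + (-5)·(1/4) = -5/4.
day 3: (8)·(3/4) + (7)·(1/4) = 31/4.
day 4: (-4)·(3/4) + (-8)·(1/4) = -5.
The best pure response is day 3 with expected payoff 31/4.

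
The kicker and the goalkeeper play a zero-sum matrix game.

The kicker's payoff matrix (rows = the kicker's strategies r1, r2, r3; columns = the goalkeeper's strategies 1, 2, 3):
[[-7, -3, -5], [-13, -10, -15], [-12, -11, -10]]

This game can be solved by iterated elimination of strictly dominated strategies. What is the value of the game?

-7

Column 2 is strictly dominated by 1 for the goalkeeper (-7<-3, -13<-10, -12<-11); eliminate 2.
Row r3 is strictly dominated by row r1 (-7>-12, -5>-10); eliminate r3.
Row r2 is strictly dominated by row r1 (-7>-13, -5>-15); eliminate r2.
Column 3 is strictly dominated by 1 for the goalkeeper (-7<-5); eliminate 3.
Only (r1, 1) remains, with payoff -7.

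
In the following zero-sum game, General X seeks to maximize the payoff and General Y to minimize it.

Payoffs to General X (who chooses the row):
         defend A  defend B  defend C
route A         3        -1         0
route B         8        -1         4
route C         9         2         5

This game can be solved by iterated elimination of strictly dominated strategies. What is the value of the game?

2

Column defend A is strictly dominated by defend B for General Y (-1<3, -1<8, 2<9); eliminate defend A.
Row route A is strictly dominated by row route C (2>-1, 5>0); eliminate route A.
Column defend C is strictly dominated by defend B for General Y (-1<4, 2<5); eliminate defend C.
Row route B is strictly dominated by row route C (2>-1); eliminate route B.
Only (route C, defend B) remains, with payoff 2.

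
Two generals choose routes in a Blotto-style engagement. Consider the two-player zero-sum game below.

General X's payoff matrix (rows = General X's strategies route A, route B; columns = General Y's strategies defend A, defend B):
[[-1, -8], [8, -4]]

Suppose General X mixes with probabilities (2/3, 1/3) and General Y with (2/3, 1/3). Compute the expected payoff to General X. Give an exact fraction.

-8/9

Against (2/3, 1/3), each row's expected payoff is route A: -10/3; route B: 4.
Taking the (2/3, 1/3)-weighted average: (2/3)·(-10/3) + (1/3)·(4) = -8/9.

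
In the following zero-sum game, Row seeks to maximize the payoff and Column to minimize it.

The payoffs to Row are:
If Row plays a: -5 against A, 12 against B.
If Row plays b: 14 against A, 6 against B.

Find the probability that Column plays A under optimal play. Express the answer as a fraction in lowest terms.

6/25

Row minima are -5 and 6, so Row's maximin is 6; column maxima are 14 and 12, so Column's minimax is 12. These differ, so the equilibrium is in mixed strategies.
Let Column play A with probability q. Row is indifferent when −5q + 12(1−q) = 14q + 6(1−q), giving q = 6/25.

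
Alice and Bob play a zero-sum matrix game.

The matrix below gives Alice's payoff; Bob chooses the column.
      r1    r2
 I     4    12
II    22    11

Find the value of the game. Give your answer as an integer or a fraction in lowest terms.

Row minima are 4 and 11, so Alice's maximin is 11; column maxima are 22 and 12, so Bob's minimax is 12. These differ, so the equilibrium is in mixed strategies.
Let Alice play I with probability p. Bob is indifferent when 4p + 22(1−p) = 12p + 11(1−p), giving p = 11/19.
Let Bob play r1 with probability q. Alice is indifferent when 4q + 12(1−q) = 22q + 11(1−q), giving q = 1/19.
The value is 4·(1/19) + (12)·(18/19) = 220/19.

220/19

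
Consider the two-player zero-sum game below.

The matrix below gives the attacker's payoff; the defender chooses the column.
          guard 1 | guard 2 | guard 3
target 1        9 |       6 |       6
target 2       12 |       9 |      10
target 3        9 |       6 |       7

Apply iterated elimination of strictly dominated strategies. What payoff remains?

Column guard 1 is strictly dominated by guard 2 for the defender (6<9, 9<12, 6<9); eliminate guard 1.
Row target 3 is strictly dominated by row target 2 (9>6, 10>7); eliminate target 3.
Row target 1 is strictly dominated by row target 2 (9>6, 10>6); eliminate target 1.
Column guard 3 is strictly dominated by guard 2 for the defender (9<10); eliminate guard 3.
Only (target 2, guard 2) remains, with payoff 9.

9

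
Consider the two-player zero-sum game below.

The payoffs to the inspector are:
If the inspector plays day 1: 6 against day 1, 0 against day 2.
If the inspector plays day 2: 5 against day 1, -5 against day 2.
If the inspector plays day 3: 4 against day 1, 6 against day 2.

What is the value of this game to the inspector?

Row day 2 is strictly dominated by row day 1, so the inspector never plays it.
The remaining 2×2 game on (day 1, day 3) × (day 1, day 2) has no saddle point. Let the inspector play day 1 with probability p; indifference gives 6p + 4(1−p) = 6(1−p), so p = 1/4.
Similarly the inspectee's optimal q on day 1 is 3/4, and the value is 6·(3/4) + (0)·(1/4) = 9/2.

9/2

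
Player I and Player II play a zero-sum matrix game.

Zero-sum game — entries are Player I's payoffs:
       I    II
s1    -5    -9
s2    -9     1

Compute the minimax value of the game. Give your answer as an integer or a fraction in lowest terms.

-43/7

Row minima are -9 and -9, so Player I's maximin is -9; column maxima are -5 and 1, so Player II's minimax is -5. These differ, so the equilibrium is in mixed strategies.
Let Player I play s1 with probability p. Player II is indifferent when −5p − 9(1−p) = −9p + (1−p), giving p = 5/7.
Let Player II play I with probability q. Player I is indifferent when −5q − 9(1−q) = −9q + (1−q), giving q = 5/7.
The value is -5·(5/7) + (-9)·(2/7) = -43/7.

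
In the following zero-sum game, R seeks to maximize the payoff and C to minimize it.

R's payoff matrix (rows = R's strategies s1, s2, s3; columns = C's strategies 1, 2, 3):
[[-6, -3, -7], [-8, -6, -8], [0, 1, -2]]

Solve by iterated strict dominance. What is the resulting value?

Column 2 is strictly dominated by 1 for C (-6<-3, -8<-6, 0<1); eliminate 2.
Row s1 is strictly dominated by row s3 (0>-6, -2>-7); eliminate s1.
Row s2 is strictly dominated by row s3 (0>-8, -2>-8); eliminate s2.
Column 1 is strictly dominated by 3 for C (-2<0); eliminate 1.
Only (s3, 3) remains, with payoff -2.

-2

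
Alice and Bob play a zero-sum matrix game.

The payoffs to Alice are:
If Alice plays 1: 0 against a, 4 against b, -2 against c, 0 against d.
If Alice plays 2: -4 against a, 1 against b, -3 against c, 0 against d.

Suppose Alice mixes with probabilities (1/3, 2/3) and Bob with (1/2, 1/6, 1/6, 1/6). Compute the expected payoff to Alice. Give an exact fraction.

-13/9

Against (1/2, 1/6, 1/6, 1/6), each row's expected payoff is 1: 1/3; 2: -7/3.
Taking the (1/3, 2/3)-weighted average: (1/3)·(1/3) + (2/3)·(-7/3) = -13/9.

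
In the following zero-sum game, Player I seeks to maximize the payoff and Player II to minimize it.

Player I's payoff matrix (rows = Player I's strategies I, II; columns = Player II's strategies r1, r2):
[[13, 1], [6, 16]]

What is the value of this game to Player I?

Row minima are 1 and 6, so Player I's maximin is 6; column maxima are 13 and 16, so Player II's minimax is 13. These differ, so the equilibrium is in mixed strategies.
Let Player I play I with probability p. Player II is indifferent when 13p + 6(1−p) = p + 16(1−p), giving p = 5/11.
Let Player II play r1 with probability q. Player I is indifferent when 13q + (1−q) = 6q + 16(1−q), giving q = 15/22.
The value is 13·(15/22) + (1)·(7/22) = 101/11.

101/11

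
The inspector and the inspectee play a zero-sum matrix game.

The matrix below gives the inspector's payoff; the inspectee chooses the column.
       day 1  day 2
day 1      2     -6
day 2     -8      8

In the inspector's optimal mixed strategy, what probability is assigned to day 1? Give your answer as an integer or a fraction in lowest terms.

2/3

Row minima are -6 and -8, so the inspector's maximin is -6; column maxima are 2 and 8, so the inspectee's minimax is 2. These differ, so the equilibrium is in mixed strategies.
Let the inspector play day 1 with probability p. The inspectee is indifferent when 2p − 8(1−p) = −6p + 8(1−p), giving p = 2/3.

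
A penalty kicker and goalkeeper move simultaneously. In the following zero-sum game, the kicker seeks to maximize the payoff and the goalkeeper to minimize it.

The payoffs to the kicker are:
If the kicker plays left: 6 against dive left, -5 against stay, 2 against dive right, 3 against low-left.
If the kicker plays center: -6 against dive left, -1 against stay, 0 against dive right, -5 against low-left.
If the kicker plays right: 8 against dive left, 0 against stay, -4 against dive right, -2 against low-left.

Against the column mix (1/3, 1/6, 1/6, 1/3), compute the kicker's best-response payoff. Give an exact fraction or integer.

5/2

left: (6)·(1/3) + (-5)·(1/6) + (2)·(1/6) + (3)·(1/3) = 5/2.
center: (-6)·(1/3) + (-1)·(1/6) + (0)·(1/6) + (-5)·(1/3) = -23/6.
right: (8)·(1/3) + (0)·(1/6) + (-4)·(1/6) + (-2)·(1/3) = 4/3.
The best pure response is left with expected payoff 5/2.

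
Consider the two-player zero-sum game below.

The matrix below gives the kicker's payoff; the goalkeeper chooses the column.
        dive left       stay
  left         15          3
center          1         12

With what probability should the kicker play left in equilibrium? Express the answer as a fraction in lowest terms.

Row minima are 3 and 1, so the kicker's maximin is 3; column maxima are 15 and 12, so the goalkeeper's minimax is 12. These differ, so the equilibrium is in mixed strategies.
Let the kicker play left with probability p. The goalkeeper is indifferent when 15p + (1−p) = 3p + 12(1−p), giving p = 11/23.

11/23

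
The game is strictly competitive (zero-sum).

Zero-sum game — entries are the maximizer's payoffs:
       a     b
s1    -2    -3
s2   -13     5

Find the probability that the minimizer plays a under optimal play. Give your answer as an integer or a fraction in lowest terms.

Row minima are -3 and -13, so the maximizer's maximin is -3; column maxima are -2 and 5, so the minimizer's minimax is -2. These differ, so the equilibrium is in mixed strategies.
Let the minimizer play a with probability q. The maximizer is indifferent when −2q − 3(1−q) = −13q + 5(1−q), giving q = 8/19.

8/19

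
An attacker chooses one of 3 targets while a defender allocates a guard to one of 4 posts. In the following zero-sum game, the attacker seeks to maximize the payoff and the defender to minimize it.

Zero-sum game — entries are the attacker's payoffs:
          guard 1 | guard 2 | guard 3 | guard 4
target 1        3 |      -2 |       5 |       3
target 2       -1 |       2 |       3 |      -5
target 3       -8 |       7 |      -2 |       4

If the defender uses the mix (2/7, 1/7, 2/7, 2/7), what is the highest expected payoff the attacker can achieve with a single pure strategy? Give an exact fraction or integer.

20/7

target 1: (3)·(2/7) + (-2)·(1/7) + (5)·(2/7) + (3)·(2/7) = 20/7.
target 2: (-1)·(2/7) + (2)·(1/7) + (3)·(2/7) + (-5)·(2/7) = -4/7.
target 3: (-8)·(2/7) + (7)·(1/7) + (-2)·(2/7) + (4)·(2/7) = -5/7.
The best pure response is target 1 with expected payoff 20/7.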